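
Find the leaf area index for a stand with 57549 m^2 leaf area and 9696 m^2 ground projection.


LAI = 57549 / 9696 = 5.9353 ≈ 5.94

5.94


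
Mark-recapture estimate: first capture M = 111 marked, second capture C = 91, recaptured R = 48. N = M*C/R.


N = M * C / R = 111 * 91 / 48 = 10101 / 48 = 210.44 ≈ 210

210 individuals


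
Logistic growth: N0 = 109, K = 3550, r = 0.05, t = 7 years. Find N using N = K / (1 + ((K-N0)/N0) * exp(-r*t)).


(K - N0)/N0 = (3550 - 109)/109 = 3441/109 = 31.5688
r*t = 0.05 * 7 = 0.35; exp(-0.35) = 0.704688
31.5688 * 0.704688 = 22.2462
1 + 22.2462 = 23.2462
N = 3550 / 23.2462 = 152.713 ≈ 153

153


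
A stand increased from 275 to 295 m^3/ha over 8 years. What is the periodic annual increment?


PAI = (V2 - V1) / period = (295 - 275) / 8 = 20 / 8 = 2.50 m^3/ha/yr

2.50 m^3/ha/yr


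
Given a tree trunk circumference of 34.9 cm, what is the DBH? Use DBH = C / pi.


DBH = C / pi = 34.9 / 3.141593 = 11.1090 ≈ 11.11 cm

11.11 cm


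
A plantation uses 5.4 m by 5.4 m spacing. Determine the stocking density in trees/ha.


N = 10000 / 5.4^2 = 10000 / 29.16 = 342.936 ≈ 343 trees/ha

343 trees/ha


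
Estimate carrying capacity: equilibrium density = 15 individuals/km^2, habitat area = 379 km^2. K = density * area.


K = 15 * 379 = 5685 individuals

5685 individuals


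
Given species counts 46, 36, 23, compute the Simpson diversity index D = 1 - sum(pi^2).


Total N = 46 + 36 + 23 = 105
Per-species terms:
  p = 46/105 = 0.438095; p^2 = 0.438095^2 = 0.191927
  p = 36/105 = 0.342857; p^2 = 0.342857^2 = 0.117551
  p = 23/105 = 0.219048; p^2 = 0.219048^2 = 0.047982
sum(p^2) = 0.191927 + 0.117551 + 0.047982 = 0.357460
D = 1 - 0.357460 = 0.642540 ≈ 0.6425

0.6425


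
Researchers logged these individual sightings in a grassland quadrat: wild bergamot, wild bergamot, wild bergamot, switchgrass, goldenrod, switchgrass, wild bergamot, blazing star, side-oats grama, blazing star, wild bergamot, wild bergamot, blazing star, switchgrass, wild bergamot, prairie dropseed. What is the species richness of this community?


Total individuals logged = 16
Distinct species (count of individuals): wild bergamot (7), switchgrass (3), goldenrod (1), blazing star (3), side-oats grama (1), prairie dropseed (1)
Species richness = number of distinct species = 6

6


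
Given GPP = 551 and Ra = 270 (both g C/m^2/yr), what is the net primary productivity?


NPP = GPP - Ra = 551 - 270 = 281 g C/m^2/yr

281 g C/m^2/yr


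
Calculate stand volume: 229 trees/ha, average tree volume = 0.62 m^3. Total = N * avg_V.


V_stand = 229 * 0.62 = 141.98 ≈ 142.0 m^3/ha

142.0 m^3/ha


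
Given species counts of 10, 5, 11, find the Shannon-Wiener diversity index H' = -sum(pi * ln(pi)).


Total N = 10 + 5 + 11 = 26
Per-species terms:
  p = 10/26 = 0.384615; ln(p) = -0.955512; p*ln(p) = 0.384615 * (-0.955512) = -0.367504
  p = 5/26 = 0.192308; ln(p) = -1.648657; p*ln(p) = 0.192308 * (-1.648657) = -0.317050
  p = 11/26 = 0.423077; ln(p) = -0.860201; p*ln(p) = 0.423077 * (-0.860201) = -0.363931
sum(p*ln(p)) = (-0.367504) + (-0.317050) + (-0.363931) = -1.048485
H' = -(-1.048485) = 1.048485 ≈ 1.0485

1.0485


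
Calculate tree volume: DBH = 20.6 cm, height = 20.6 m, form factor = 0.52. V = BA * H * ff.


(D/200)^2 = (20.6/200)^2 = 0.103^2 = 0.010609
BA = 3.141593 * 0.010609 = 0.0333292 m^2
V = 0.0333292 * 20.6 * 0.52 = 0.357022 ≈ 0.357 m^3

0.357 m^3


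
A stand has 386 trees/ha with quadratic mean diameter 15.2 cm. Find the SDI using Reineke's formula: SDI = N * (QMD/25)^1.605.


QMD/25 = 15.2/25 = 0.608
(0.608)^1.605 = exp(1.605 * ln(0.608)) = exp(1.605 * (-0.497580)) = exp(-0.798616) = 0.449951
SDI = 386 * 0.449951 = 173.681 ≈ 174

174


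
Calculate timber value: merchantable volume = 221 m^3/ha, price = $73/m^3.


Value = 221 * 73 = $16133/ha

$16133/ha


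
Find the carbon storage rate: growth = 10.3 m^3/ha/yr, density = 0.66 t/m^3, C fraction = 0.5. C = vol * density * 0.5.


C = 10.3 * 0.66 * 0.5 = 3.399 ≈ 3.40 t C/ha/yr

3.40 t C/ha/yr


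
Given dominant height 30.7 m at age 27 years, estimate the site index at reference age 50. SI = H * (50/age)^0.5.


50/27 = 1.85185
(1.85185)^0.5 = 1.36083
SI = 30.7 * 1.36083 = 41.7775 ≈ 41.8 m

41.8 m


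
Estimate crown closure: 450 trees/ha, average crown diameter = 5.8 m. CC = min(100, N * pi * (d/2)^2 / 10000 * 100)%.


(d/2)^2 = (5.8/2)^2 = 2.9^2 = 8.41
Crown area = 3.141593 * 8.41 = 26.4208 m^2
N * area / 10000 * 100 = 450 * 26.4208 / 10000 * 100 = 118.894
CC = min(100, 118.894) = 100%

100%


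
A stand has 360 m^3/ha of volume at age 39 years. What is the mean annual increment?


MAI = 360 / 39 = 9.2308 ≈ 9.23 m^3/ha/yr

9.23 m^3/ha/yr


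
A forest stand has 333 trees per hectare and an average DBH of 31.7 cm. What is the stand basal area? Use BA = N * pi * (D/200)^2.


(D/200)^2 = (31.7/200)^2 = 0.1585^2 = 0.02512225
Individual BA = 3.141593 * 0.02512225 = 0.0789239 m^2
Stand BA = 333 * 0.0789239 = 26.2817 ≈ 26.28 m^2/ha

26.28 m^2/ha


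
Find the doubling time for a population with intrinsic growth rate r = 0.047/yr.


td = ln(2) / 0.047 = 0.693147 / 0.047 = 14.7478 ≈ 14.7 years

14.7 years


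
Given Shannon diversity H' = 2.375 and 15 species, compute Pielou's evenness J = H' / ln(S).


ln(15) = 2.70805
J = H' / ln(S) = 2.375 / 2.70805 = 0.877015 ≈ 0.8770

0.8770


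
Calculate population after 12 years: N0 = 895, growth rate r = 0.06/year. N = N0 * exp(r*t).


r*t = 0.06 * 12 = 0.72
exp(0.72) = 2.05443
N = 895 * 2.05443 = 1838.71 ≈ 1839

1839


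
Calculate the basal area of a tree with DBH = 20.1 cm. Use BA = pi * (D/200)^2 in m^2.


D/200 = 20.1/200 = 0.1005 m
(D/200)^2 = 0.1005^2 = 0.01010025
BA = 3.141593 * 0.01010025 = 0.0317309 ≈ 0.0317 m^2

0.0317 m^2


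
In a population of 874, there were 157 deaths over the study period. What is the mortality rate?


Mortality rate = 157 / 874 = 0.179634 ≈ 0.1796

0.1796


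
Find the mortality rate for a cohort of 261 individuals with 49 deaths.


Mortality rate = 49 / 261 = 0.187739 ≈ 0.1877

0.1877


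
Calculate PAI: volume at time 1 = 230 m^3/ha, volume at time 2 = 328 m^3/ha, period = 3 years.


PAI = (V2 - V1) / period = (328 - 230) / 3 = 98 / 3 = 32.6667 ≈ 32.67 m^3/ha/yr

32.67 m^3/ha/yr


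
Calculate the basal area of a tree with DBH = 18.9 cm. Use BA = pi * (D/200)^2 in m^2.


D/200 = 18.9/200 = 0.0945 m
(D/200)^2 = 0.0945^2 = 0.00893025
BA = 3.141593 * 0.00893025 = 0.0280552 ≈ 0.0281 m^2

0.0281 m^2


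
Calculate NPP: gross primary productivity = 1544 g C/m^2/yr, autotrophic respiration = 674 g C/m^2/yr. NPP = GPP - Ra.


NPP = GPP - Ra = 1544 - 674 = 870 g C/m^2/yr

870 g C/m^2/yr


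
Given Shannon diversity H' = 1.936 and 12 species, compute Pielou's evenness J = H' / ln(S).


ln(12) = 2.48491
J = H' / ln(S) = 1.936 / 2.48491 = 0.779103 ≈ 0.7791

0.7791


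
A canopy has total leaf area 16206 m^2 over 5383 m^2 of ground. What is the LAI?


LAI = 16206 / 5383 = 3.0106 ≈ 3.01

3.01


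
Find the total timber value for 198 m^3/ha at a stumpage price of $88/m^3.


Value = 198 * 88 = $17424/ha

$17424/ha


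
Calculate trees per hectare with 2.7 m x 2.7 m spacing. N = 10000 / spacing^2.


N = 10000 / 2.7^2 = 10000 / 7.29 = 1371.74 ≈ 1372 trees/ha

1372 trees/ha


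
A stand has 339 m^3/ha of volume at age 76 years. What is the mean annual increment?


MAI = 339 / 76 = 4.4605 ≈ 4.46 m^3/ha/yr

4.46 m^3/ha/yr


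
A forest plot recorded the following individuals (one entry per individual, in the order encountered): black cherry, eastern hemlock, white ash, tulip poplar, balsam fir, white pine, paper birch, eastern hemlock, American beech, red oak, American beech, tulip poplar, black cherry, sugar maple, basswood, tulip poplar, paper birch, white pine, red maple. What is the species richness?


Total individuals logged = 19
Distinct species (count of individuals): black cherry (2), eastern hemlock (2), white ash (1), tulip poplar (3), balsam fir (1), white pine (2), paper birch (2), American beech (2), red oak (1), sugar maple (1), basswood (1), red maple (1)
Species richness = number of distinct species = 12

12


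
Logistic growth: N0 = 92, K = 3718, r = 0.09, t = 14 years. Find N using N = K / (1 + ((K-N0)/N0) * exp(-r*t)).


(K - N0)/N0 = (3718 - 92)/92 = 3626/92 = 39.4130
r*t = 0.09 * 14 = 1.26; exp(-1.26) = 0.283654
39.4130 * 0.283654 = 11.1797
1 + 11.1797 = 12.1797
N = 3718 / 12.1797 = 305.262 ≈ 305

305


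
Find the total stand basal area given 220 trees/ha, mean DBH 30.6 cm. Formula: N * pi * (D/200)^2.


(D/200)^2 = (30.6/200)^2 = 0.153^2 = 0.023409
Individual BA = 3.141593 * 0.023409 = 0.0735416 m^2
Stand BA = 220 * 0.0735416 = 16.1792 ≈ 16.18 m^2/ha

16.18 m^2/ha


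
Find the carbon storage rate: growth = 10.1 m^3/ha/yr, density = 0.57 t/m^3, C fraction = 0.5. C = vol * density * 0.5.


C = 10.1 * 0.57 * 0.5 = 2.8785 ≈ 2.88 t C/ha/yr

2.88 t C/ha/yr


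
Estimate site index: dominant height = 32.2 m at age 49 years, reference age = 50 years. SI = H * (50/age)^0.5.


50/49 = 1.02041
(1.02041)^0.5 = 1.01015
SI = 32.2 * 1.01015 = 32.5268 ≈ 32.5 m

32.5 m


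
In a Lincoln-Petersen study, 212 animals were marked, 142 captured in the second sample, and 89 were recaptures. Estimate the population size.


N = M * C / R = 212 * 142 / 89 = 30104 / 89 = 338.25 ≈ 338

338 individuals


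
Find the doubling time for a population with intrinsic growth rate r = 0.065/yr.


td = ln(2) / 0.065 = 0.693147 / 0.065 = 10.6638 ≈ 10.7 years

10.7 years


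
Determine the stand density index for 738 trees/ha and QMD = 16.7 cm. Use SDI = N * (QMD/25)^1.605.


QMD/25 = 16.7/25 = 0.668
(0.668)^1.605 = exp(1.605 * ln(0.668)) = exp(1.605 * (-0.403467)) = exp(-0.647565) = 0.523319
SDI = 738 * 0.523319 = 386.209 ≈ 386

386


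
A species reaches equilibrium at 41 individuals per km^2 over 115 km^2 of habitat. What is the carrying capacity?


K = 41 * 115 = 4715 individuals

4715 individuals


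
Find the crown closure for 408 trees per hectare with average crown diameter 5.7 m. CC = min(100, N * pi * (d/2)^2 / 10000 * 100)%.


(d/2)^2 = (5.7/2)^2 = 2.85^2 = 8.1225
Crown area = 3.141593 * 8.1225 = 25.5176 m^2
N * area / 10000 * 100 = 408 * 25.5176 / 10000 * 100 = 104.112
CC = min(100, 104.112) = 100%

100%


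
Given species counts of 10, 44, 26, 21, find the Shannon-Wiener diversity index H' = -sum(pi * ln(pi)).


Total N = 10 + 44 + 26 + 21 = 101
Per-species terms:
  p = 10/101 = 0.099010; ln(p) = -2.312534; p*ln(p) = 0.099010 * (-2.312534) = -0.228964
  p = 44/101 = 0.435644; ln(p) = -0.830930; p*ln(p) = 0.435644 * (-0.830930) = -0.361990
  p = 26/101 = 0.257426; ln(p) = -1.357023; p*ln(p) = 0.257426 * (-1.357023) = -0.349333
  p = 21/101 = 0.207921; ln(p) = -1.570597; p*ln(p) = 0.207921 * (-1.570597) = -0.326560
sum(p*ln(p)) = (-0.228964) + (-0.361990) + (-0.349333) + (-0.326560) = -1.266847
H' = -(-1.266847) = 1.266847 ≈ 1.2668

1.2668


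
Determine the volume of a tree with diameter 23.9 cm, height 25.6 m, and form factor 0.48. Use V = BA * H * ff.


(D/200)^2 = (23.9/200)^2 = 0.1195^2 = 0.01428025
BA = 3.141593 * 0.01428025 = 0.0448627 m^2
V = 0.0448627 * 25.6 * 0.48 = 0.551273 ≈ 0.551 m^3

0.551 m^3


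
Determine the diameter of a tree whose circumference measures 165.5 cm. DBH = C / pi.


DBH = C / pi = 165.5 / 3.141593 = 52.6803 ≈ 52.68 cm

52.68 cm


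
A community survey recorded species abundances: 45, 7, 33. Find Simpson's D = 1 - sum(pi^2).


Total N = 45 + 7 + 33 = 85
Per-species terms:
  p = 45/85 = 0.529412; p^2 = 0.529412^2 = 0.280277
  p = 7/85 = 0.082353; p^2 = 0.082353^2 = 0.006782
  p = 33/85 = 0.388235; p^2 = 0.388235^2 = 0.150726
sum(p^2) = 0.280277 + 0.006782 + 0.150726 = 0.437785
D = 1 - 0.437785 = 0.562215 ≈ 0.5622

0.5622


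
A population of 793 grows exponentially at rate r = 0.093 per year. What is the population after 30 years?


r*t = 0.093 * 30 = 2.79
exp(2.79) = 16.2810
N = 793 * 16.2810 = 12910.8 ≈ 12911

12911


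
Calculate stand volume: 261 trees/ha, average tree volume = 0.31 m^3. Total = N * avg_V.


V_stand = 261 * 0.31 = 80.91 ≈ 80.9 m^3/ha

80.9 m^3/ha


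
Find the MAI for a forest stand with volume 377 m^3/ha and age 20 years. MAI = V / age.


MAI = 377 / 20 = 18.85 m^3/ha/yr

18.85 m^3/ha/yr


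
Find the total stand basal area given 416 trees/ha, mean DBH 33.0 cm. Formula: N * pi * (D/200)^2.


(D/200)^2 = (33.0/200)^2 = 0.165^2 = 0.027225
Individual BA = 3.141593 * 0.027225 = 0.0855299 m^2
Stand BA = 416 * 0.0855299 = 35.5804 ≈ 35.58 m^2/ha

35.58 m^2/ha


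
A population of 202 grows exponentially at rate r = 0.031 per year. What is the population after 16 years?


r*t = 0.031 * 16 = 0.496
exp(0.496) = 1.64214
N = 202 * 1.64214 = 331.712 ≈ 332

332


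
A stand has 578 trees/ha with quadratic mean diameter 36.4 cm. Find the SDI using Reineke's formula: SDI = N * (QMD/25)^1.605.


QMD/25 = 36.4/25 = 1.456
(1.456)^1.605 = exp(1.605 * ln(1.456)) = exp(1.605 * 0.375693) = exp(0.602987) = 1.82757
SDI = 578 * 1.82757 = 1056.34 ≈ 1056

1056


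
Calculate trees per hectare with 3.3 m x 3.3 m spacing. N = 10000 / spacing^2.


N = 10000 / 3.3^2 = 10000 / 10.89 = 918.274 ≈ 918 trees/ha

918 trees/ha


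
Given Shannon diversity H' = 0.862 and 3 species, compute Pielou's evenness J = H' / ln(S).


ln(3) = 1.09861
J = H' / ln(S) = 0.862 / 1.09861 = 0.784628 ≈ 0.7846

0.7846


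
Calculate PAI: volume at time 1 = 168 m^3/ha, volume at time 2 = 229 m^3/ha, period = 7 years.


PAI = (V2 - V1) / period = (229 - 168) / 7 = 61 / 7 = 8.7143 ≈ 8.71 m^3/ha/yr

8.71 m^3/ha/yr


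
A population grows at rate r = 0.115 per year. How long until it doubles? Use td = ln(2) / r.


td = ln(2) / 0.115 = 0.693147 / 0.115 = 6.02737 ≈ 6.0 years

6.0 years


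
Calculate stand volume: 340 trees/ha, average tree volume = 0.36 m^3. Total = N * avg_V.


V_stand = 340 * 0.36 = 122.4 m^3/ha

122.4 m^3/ha


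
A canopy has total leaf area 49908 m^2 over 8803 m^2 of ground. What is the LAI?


LAI = 49908 / 8803 = 5.6694 ≈ 5.67

5.67


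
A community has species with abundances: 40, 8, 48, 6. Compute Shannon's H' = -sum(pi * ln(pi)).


Total N = 40 + 8 + 48 + 6 = 102
Per-species terms:
  p = 40/102 = 0.392157; ln(p) = -0.936093; p*ln(p) = 0.392157 * (-0.936093) = -0.367095
  p = 8/102 = 0.078431; ln(p) = -2.545536; p*ln(p) = 0.078431 * (-2.545536) = -0.199649
  p = 48/102 = 0.470588; ln(p) = -0.753772; p*ln(p) = 0.470588 * (-0.753772) = -0.354716
  p = 6/102 = 0.058824; ln(p) = -2.833205; p*ln(p) = 0.058824 * (-2.833205) = -0.166660
sum(p*ln(p)) = (-0.367095) + (-0.199649) + (-0.354716) + (-0.166660) = -1.088120
H' = -(-1.088120) = 1.088120 ≈ 1.0881

1.0881


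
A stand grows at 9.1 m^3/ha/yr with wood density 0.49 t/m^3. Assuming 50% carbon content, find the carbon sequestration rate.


C = 9.1 * 0.49 * 0.5 = 2.2295 ≈ 2.23 t C/ha/yr

2.23 t C/ha/yr


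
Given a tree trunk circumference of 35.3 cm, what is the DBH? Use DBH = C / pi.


DBH = C / pi = 35.3 / 3.141593 = 11.2363 ≈ 11.24 cm

11.24 cm


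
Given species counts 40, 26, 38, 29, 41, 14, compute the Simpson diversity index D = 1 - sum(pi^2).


Total N = 40 + 26 + 38 + 29 + 41 + 14 = 188
Per-species terms:
  p = 40/188 = 0.212766; p^2 = 0.212766^2 = 0.045269
  p = 26/188 = 0.138298; p^2 = 0.138298^2 = 0.019126
  p = 38/188 = 0.202128; p^2 = 0.202128^2 = 0.040856
  p = 29/188 = 0.154255; p^2 = 0.154255^2 = 0.023795
  p = 41/188 = 0.218085; p^2 = 0.218085^2 = 0.047561
  p = 14/188 = 0.074468; p^2 = 0.074468^2 = 0.005545
sum(p^2) = 0.045269 + 0.019126 + 0.040856 + 0.023795 + 0.047561 + 0.005545 = 0.182152
D = 1 - 0.182152 = 0.817848 ≈ 0.8178

0.8178


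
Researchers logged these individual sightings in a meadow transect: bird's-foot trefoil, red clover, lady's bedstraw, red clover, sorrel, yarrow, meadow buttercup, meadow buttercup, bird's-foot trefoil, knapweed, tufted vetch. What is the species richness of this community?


Total individuals logged = 11
Distinct species (count of individuals): bird's-foot trefoil (2), red clover (2), lady's bedstraw (1), sorrel (1), yarrow (1), meadow buttercup (2), knapweed (1), tufted vetch (1)
Species richness = number of distinct species = 8

8


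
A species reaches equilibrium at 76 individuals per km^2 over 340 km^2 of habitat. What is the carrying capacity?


K = 76 * 340 = 25840 individuals

25840 individuals


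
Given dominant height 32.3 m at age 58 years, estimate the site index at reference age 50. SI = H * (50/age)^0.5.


50/58 = 0.862069
(0.862069)^0.5 = 0.928477
SI = 32.3 * 0.928477 = 29.9898 ≈ 30.0 m

30.0 m


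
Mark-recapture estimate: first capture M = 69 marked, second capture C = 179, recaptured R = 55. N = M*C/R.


N = M * C / R = 69 * 179 / 55 = 12351 / 55 = 224.56 ≈ 225

225 individuals


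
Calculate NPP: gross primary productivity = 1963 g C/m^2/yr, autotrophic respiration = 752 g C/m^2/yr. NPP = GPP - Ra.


NPP = GPP - Ra = 1963 - 752 = 1211 g C/m^2/yr

1211 g C/m^2/yr


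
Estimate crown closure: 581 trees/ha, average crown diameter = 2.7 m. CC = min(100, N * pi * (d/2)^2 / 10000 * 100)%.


(d/2)^2 = (2.7/2)^2 = 1.35^2 = 1.8225
Crown area = 3.141593 * 1.8225 = 5.72555 m^2
N * area / 10000 * 100 = 581 * 5.72555 / 10000 * 100 = 33.2654
CC = min(100, 33.2654) = 33.2654 ≈ 33.3%

33.3%


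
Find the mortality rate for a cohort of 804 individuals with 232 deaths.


Mortality rate = 232 / 804 = 0.288557 ≈ 0.2886

0.2886


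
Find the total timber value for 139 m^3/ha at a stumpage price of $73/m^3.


Value = 139 * 73 = $10147/ha

$10147/ha


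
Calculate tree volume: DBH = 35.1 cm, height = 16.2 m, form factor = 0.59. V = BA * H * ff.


(D/200)^2 = (35.1/200)^2 = 0.1755^2 = 0.03080025
BA = 3.141593 * 0.03080025 = 0.0967618 m^2
V = 0.0967618 * 16.2 * 0.59 = 0.924849 ≈ 0.925 m^3

0.925 m^3


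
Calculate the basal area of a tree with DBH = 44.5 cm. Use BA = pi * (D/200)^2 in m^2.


D/200 = 44.5/200 = 0.2225 m
(D/200)^2 = 0.2225^2 = 0.04950625
BA = 3.141593 * 0.04950625 = 0.155528 ≈ 0.1555 m^2

0.1555 m^2


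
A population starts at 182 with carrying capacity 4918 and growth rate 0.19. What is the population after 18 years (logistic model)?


(K - N0)/N0 = (4918 - 182)/182 = 4736/182 = 26.0220
r*t = 0.19 * 18 = 3.42; exp(-3.42) = 0.0327124
26.0220 * 0.0327124 = 0.851242
1 + 0.851242 = 1.85124
N = 4918 / 1.85124 = 2656.60 ≈ 2657

2657


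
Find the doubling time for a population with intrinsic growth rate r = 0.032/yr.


td = ln(2) / 0.032 = 0.693147 / 0.032 = 21.6608 ≈ 21.7 years

21.7 years


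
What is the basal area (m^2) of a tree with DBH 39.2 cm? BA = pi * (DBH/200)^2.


D/200 = 39.2/200 = 0.196 m
(D/200)^2 = 0.196^2 = 0.038416
BA = 3.141593 * 0.038416 = 0.120687 ≈ 0.1207 m^2

0.1207 m^2


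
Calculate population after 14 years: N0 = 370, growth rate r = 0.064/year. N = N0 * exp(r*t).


r*t = 0.064 * 14 = 0.896
exp(0.896) = 2.44978
N = 370 * 2.44978 = 906.419 ≈ 906

906


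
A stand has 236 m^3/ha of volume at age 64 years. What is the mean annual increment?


MAI = 236 / 64 = 3.6875 ≈ 3.69 m^3/ha/yr

3.69 m^3/ha/yr


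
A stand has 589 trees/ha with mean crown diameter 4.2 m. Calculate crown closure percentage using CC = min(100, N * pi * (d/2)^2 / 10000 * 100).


(d/2)^2 = (4.2/2)^2 = 2.1^2 = 4.41
Crown area = 3.141593 * 4.41 = 13.8544 m^2
N * area / 10000 * 100 = 589 * 13.8544 / 10000 * 100 = 81.6024
CC = min(100, 81.6024) = 81.6024 ≈ 81.6%

81.6%


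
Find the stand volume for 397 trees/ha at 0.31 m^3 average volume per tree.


V_stand = 397 * 0.31 = 123.07 ≈ 123.1 m^3/ha

123.1 m^3/ha


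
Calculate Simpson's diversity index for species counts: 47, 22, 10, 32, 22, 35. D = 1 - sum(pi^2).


Total N = 47 + 22 + 10 + 32 + 22 + 35 = 168
Per-species terms:
  p = 47/168 = 0.279762; p^2 = 0.279762^2 = 0.078267
  p = 22/168 = 0.130952; p^2 = 0.130952^2 = 0.017148
  p = 10/168 = 0.059524; p^2 = 0.059524^2 = 0.003543
  p = 32/168 = 0.190476; p^2 = 0.190476^2 = 0.036281
  p = 22/168 = 0.130952; p^2 = 0.130952^2 = 0.017148
  p = 35/168 = 0.208333; p^2 = 0.208333^2 = 0.043403
sum(p^2) = 0.078267 + 0.017148 + 0.003543 + 0.036281 + 0.017148 + 0.043403 = 0.195790
D = 1 - 0.195790 = 0.804210 ≈ 0.8042

0.8042


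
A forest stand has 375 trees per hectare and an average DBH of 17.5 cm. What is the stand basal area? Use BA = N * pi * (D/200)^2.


(D/200)^2 = (17.5/200)^2 = 0.0875^2 = 0.00765625
Individual BA = 3.141593 * 0.00765625 = 0.0240528 m^2
Stand BA = 375 * 0.0240528 = 9.01980 ≈ 9.02 m^2/ha

9.02 m^2/ha


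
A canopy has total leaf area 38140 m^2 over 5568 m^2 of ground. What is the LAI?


LAI = 38140 / 5568 = 6.8499 ≈ 6.85

6.85


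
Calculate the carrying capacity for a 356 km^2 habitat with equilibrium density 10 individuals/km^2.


K = 10 * 356 = 3560 individuals

3560 individuals


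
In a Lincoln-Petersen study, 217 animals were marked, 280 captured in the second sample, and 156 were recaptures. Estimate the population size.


N = M * C / R = 217 * 280 / 156 = 60760 / 156 = 389.49 ≈ 389

389 individuals


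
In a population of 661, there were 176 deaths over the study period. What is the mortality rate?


Mortality rate = 176 / 661 = 0.266263 ≈ 0.2663

0.2663


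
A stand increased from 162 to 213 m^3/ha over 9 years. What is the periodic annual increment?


PAI = (V2 - V1) / period = (213 - 162) / 9 = 51 / 9 = 5.6667 ≈ 5.67 m^3/ha/yr

5.67 m^3/ha/yr


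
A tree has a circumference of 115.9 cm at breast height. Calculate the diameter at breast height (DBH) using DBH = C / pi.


DBH = C / pi = 115.9 / 3.141593 = 36.8921 ≈ 36.89 cm

36.89 cm


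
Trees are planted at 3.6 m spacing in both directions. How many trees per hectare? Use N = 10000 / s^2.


N = 10000 / 3.6^2 = 10000 / 12.96 = 771.605 ≈ 772 trees/ha

772 trees/ha


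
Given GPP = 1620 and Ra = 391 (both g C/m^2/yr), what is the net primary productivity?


NPP = GPP - Ra = 1620 - 391 = 1229 g C/m^2/yr

1229 g C/m^2/yr


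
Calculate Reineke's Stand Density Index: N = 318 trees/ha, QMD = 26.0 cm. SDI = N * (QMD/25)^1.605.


QMD/25 = 26.0/25 = 1.04
(1.04)^1.605 = exp(1.605 * ln(1.04)) = exp(1.605 * 0.0392207) = exp(0.0629492) = 1.06497
SDI = 318 * 1.06497 = 338.660 ≈ 339

339


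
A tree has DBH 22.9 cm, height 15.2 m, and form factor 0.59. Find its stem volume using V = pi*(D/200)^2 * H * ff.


(D/200)^2 = (22.9/200)^2 = 0.1145^2 = 0.01311025
BA = 3.141593 * 0.01311025 = 0.0411871 m^2
V = 0.0411871 * 15.2 * 0.59 = 0.369366 ≈ 0.369 m^3

0.369 m^3


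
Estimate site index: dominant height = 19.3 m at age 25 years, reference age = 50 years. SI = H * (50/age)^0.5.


50/25 = 2.00000
(2.00000)^0.5 = 1.41421
SI = 19.3 * 1.41421 = 27.2943 ≈ 27.3 m

27.3 m


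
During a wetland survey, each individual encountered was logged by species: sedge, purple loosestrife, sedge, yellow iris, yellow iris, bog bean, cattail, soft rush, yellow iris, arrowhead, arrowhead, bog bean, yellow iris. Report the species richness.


Total individuals logged = 13
Distinct species (count of individuals): sedge (2), purple loosestrife (1), yellow iris (4), bog bean (2), cattail (1), soft rush (1), arrowhead (2)
Species richness = number of distinct species = 7

7


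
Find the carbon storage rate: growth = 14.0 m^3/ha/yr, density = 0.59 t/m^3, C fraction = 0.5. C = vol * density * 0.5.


C = 14.0 * 0.59 * 0.5 = 4.13 t C/ha/yr

4.13 t C/ha/yr


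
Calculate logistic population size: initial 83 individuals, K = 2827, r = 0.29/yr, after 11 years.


(K - N0)/N0 = (2827 - 83)/83 = 2744/83 = 33.0602
r*t = 0.29 * 11 = 3.19; exp(-3.19) = 0.0411719
33.0602 * 0.0411719 = 1.36115
1 + 1.36115 = 2.36115
N = 2827 / 2.36115 = 1197.30 ≈ 1197

1197


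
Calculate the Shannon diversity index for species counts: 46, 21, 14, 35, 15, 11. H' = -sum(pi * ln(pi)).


Total N = 46 + 21 + 14 + 35 + 15 + 11 = 142
Per-species terms:
  p = 46/142 = 0.323944; ln(p) = -1.127185; p*ln(p) = 0.323944 * (-1.127185) = -0.365145
  p = 21/142 = 0.147887; ln(p) = -1.911307; p*ln(p) = 0.147887 * (-1.911307) = -0.282657
  p = 14/142 = 0.098592; ln(p) = -2.316765; p*ln(p) = 0.098592 * (-2.316765) = -0.228414
  p = 35/142 = 0.246479; ln(p) = -1.400478; p*ln(p) = 0.246479 * (-1.400478) = -0.345188
  p = 15/142 = 0.105634; ln(p) = -2.247775; p*ln(p) = 0.105634 * (-2.247775) = -0.237441
  p = 11/142 = 0.077465; ln(p) = -2.557929; p*ln(p) = 0.077465 * (-2.557929) = -0.198150
sum(p*ln(p)) = (-0.365145) + (-0.282657) + (-0.228414) + (-0.345188) + (-0.237441) + (-0.198150) = -1.656995
H' = -(-1.656995) = 1.656995 ≈ 1.6570

1.6570


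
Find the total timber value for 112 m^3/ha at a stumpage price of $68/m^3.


Value = 112 * 68 = $7616/ha

$7616/ha


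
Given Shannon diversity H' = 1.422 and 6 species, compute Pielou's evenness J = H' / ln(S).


ln(6) = 1.79176
J = H' / ln(S) = 1.422 / 1.79176 = 0.793633 ≈ 0.7936

0.7936


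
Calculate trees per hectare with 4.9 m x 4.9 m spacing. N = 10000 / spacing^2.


N = 10000 / 4.9^2 = 10000 / 24.01 = 416.493 ≈ 416 trees/ha

416 trees/ha


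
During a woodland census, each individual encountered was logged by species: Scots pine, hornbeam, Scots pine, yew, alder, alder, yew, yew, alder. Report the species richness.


Total individuals logged = 9
Distinct species (count of individuals): Scots pine (2), hornbeam (1), yew (3), alder (3)
Species richness = number of distinct species = 4

4


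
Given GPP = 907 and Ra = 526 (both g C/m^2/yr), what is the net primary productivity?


NPP = GPP - Ra = 907 - 526 = 381 g C/m^2/yr

381 g C/m^2/yr


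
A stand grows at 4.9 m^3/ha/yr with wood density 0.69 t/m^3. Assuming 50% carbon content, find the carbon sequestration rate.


C = 4.9 * 0.69 * 0.5 = 1.6905 ≈ 1.69 t C/ha/yr

1.69 t C/ha/yr


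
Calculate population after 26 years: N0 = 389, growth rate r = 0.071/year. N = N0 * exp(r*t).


r*t = 0.071 * 26 = 1.846
exp(1.846) = 6.33443
N = 389 * 6.33443 = 2464.09 ≈ 2464

2464


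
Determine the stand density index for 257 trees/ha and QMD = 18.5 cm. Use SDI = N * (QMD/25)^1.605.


QMD/25 = 18.5/25 = 0.74
(0.74)^1.605 = exp(1.605 * ln(0.74)) = exp(1.605 * (-0.301105)) = exp(-0.483274) = 0.616761
SDI = 257 * 0.616761 = 158.508 ≈ 159

159


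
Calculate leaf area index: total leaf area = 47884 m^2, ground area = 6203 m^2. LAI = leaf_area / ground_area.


LAI = 47884 / 6203 = 7.7195 ≈ 7.72

7.72


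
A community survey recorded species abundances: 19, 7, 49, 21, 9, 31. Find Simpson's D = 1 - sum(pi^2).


Total N = 19 + 7 + 49 + 21 + 9 + 31 = 136
Per-species terms:
  p = 19/136 = 0.139706; p^2 = 0.139706^2 = 0.019518
  p = 7/136 = 0.051471; p^2 = 0.051471^2 = 0.002649
  p = 49/136 = 0.360294; p^2 = 0.360294^2 = 0.129812
  p = 21/136 = 0.154412; p^2 = 0.154412^2 = 0.023843
  p = 9/136 = 0.066176; p^2 = 0.066176^2 = 0.004379
  p = 31/136 = 0.227941; p^2 = 0.227941^2 = 0.051957
sum(p^2) = 0.019518 + 0.002649 + 0.129812 + 0.023843 + 0.004379 + 0.051957 = 0.232158
D = 1 - 0.232158 = 0.767842 ≈ 0.7678

0.7678


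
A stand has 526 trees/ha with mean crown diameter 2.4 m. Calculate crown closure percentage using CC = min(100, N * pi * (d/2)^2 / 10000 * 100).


(d/2)^2 = (2.4/2)^2 = 1.2^2 = 1.44
Crown area = 3.141593 * 1.44 = 4.52389 m^2
N * area / 10000 * 100 = 526 * 4.52389 / 10000 * 100 = 23.7957
CC = min(100, 23.7957) = 23.7957 ≈ 23.8%

23.8%


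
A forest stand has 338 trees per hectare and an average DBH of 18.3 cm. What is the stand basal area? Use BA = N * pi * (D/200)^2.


(D/200)^2 = (18.3/200)^2 = 0.0915^2 = 0.00837225
Individual BA = 3.141593 * 0.00837225 = 0.0263022 m^2
Stand BA = 338 * 0.0263022 = 8.89014 ≈ 8.89 m^2/ha

8.89 m^2/ha


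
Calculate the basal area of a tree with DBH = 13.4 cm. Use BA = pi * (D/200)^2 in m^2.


D/200 = 13.4/200 = 0.067 m
(D/200)^2 = 0.067^2 = 0.004489
BA = 3.141593 * 0.004489 = 0.0141026 ≈ 0.0141 m^2

0.0141 m^2


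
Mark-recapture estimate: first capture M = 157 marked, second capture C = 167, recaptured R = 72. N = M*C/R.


N = M * C / R = 157 * 167 / 72 = 26219 / 72 = 364.15 ≈ 364

364 individuals


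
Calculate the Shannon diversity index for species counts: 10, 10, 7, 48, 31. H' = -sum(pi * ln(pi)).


Total N = 10 + 10 + 7 + 48 + 31 = 106
Per-species terms:
  p = 10/106 = 0.094340; ln(p) = -2.360850; p*ln(p) = 0.094340 * (-2.360850) = -0.222723
  p = 10/106 = 0.094340; ln(p) = -2.360850; p*ln(p) = 0.094340 * (-2.360850) = -0.222723
  p = 7/106 = 0.066038; ln(p) = -2.717525; p*ln(p) = 0.066038 * (-2.717525) = -0.179460
  p = 48/106 = 0.452830; ln(p) = -0.792238; p*ln(p) = 0.452830 * (-0.792238) = -0.358749
  p = 31/106 = 0.292453; ln(p) = -1.229451; p*ln(p) = 0.292453 * (-1.229451) = -0.359557
sum(p*ln(p)) = (-0.222723) + (-0.222723) + (-0.179460) + (-0.358749) + (-0.359557) = -1.343212
H' = -(-1.343212) = 1.343212 ≈ 1.3432

1.3432


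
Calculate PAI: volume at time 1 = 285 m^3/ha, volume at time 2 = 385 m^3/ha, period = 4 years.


PAI = (V2 - V1) / period = (385 - 285) / 4 = 100 / 4 = 25.00 m^3/ha/yr

25.00 m^3/ha/yr


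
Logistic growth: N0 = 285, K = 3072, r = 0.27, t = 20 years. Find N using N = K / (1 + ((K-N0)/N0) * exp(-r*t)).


(K - N0)/N0 = (3072 - 285)/285 = 2787/285 = 9.77895
r*t = 0.27 * 20 = 5.4; exp(-5.4) = 0.00451658
9.77895 * 0.00451658 = 0.0441674
1 + 0.0441674 = 1.04417
N = 3072 / 1.04417 = 2942.05 ≈ 2942

2942


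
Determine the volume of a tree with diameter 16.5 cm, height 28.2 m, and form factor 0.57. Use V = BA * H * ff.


(D/200)^2 = (16.5/200)^2 = 0.0825^2 = 0.00680625
BA = 3.141593 * 0.00680625 = 0.0213825 m^2
V = 0.0213825 * 28.2 * 0.57 = 0.343702 ≈ 0.344 m^3

0.344 m^3


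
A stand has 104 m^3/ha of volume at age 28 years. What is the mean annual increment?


MAI = 104 / 28 = 3.7143 ≈ 3.71 m^3/ha/yr

3.71 m^3/ha/yr


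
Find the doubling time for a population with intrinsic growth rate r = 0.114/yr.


td = ln(2) / 0.114 = 0.693147 / 0.114 = 6.08024 ≈ 6.1 years

6.1 years


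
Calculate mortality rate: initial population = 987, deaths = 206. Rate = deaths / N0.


Mortality rate = 206 / 987 = 0.208713 ≈ 0.2087

0.2087


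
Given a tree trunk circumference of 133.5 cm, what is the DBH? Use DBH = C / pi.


DBH = C / pi = 133.5 / 3.141593 = 42.4944 ≈ 42.49 cm

42.49 cm


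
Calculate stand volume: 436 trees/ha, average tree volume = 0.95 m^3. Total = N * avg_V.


V_stand = 436 * 0.95 = 414.2 m^3/ha

414.2 m^3/ha


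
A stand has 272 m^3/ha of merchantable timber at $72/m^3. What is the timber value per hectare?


Value = 272 * 72 = $19584/ha

$19584/ha


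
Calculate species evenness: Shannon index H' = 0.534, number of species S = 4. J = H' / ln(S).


ln(4) = 1.38629
J = H' / ln(S) = 0.534 / 1.38629 = 0.385201 ≈ 0.3852

0.3852


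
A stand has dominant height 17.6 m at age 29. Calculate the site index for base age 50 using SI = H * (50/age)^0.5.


50/29 = 1.72414
(1.72414)^0.5 = 1.31307
SI = 17.6 * 1.31307 = 23.1100 ≈ 23.1 m

23.1 m


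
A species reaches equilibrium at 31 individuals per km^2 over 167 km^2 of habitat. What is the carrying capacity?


K = 31 * 167 = 5177 individuals

5177 individuals


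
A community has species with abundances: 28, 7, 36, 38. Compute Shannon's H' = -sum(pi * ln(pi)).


Total N = 28 + 7 + 36 + 38 = 109
Per-species terms:
  p = 28/109 = 0.256881; ln(p) = -1.359142; p*ln(p) = 0.256881 * (-1.359142) = -0.349138
  p = 7/109 = 0.064220; ln(p) = -2.745441; p*ln(p) = 0.064220 * (-2.745441) = -0.176312
  p = 36/109 = 0.330275; ln(p) = -1.107830; p*ln(p) = 0.330275 * (-1.107830) = -0.365889
  p = 38/109 = 0.348624; ln(p) = -1.053761; p*ln(p) = 0.348624 * (-1.053761) = -0.367366
sum(p*ln(p)) = (-0.349138) + (-0.176312) + (-0.365889) + (-0.367366) = -1.258705
H' = -(-1.258705) = 1.258705 ≈ 1.2587

1.2587


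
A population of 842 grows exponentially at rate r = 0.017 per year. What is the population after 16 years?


r*t = 0.017 * 16 = 0.272
exp(0.272) = 1.31259
N = 842 * 1.31259 = 1105.20 ≈ 1105

1105


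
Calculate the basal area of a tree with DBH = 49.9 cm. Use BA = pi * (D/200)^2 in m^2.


D/200 = 49.9/200 = 0.2495 m
(D/200)^2 = 0.2495^2 = 0.06225025
BA = 3.141593 * 0.06225025 = 0.195565 ≈ 0.1956 m^2

0.1956 m^2


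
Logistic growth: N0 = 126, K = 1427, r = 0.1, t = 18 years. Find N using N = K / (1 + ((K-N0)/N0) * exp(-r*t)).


(K - N0)/N0 = (1427 - 126)/126 = 1301/126 = 10.3254
r*t = 0.1 * 18 = 1.8; exp(-1.8) = 0.165299
10.3254 * 0.165299 = 1.70678
1 + 1.70678 = 2.70678
N = 1427 / 2.70678 = 527.195 ≈ 527

527


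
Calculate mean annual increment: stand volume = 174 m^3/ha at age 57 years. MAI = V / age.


MAI = 174 / 57 = 3.0526 ≈ 3.05 m^3/ha/yr

3.05 m^3/ha/yr


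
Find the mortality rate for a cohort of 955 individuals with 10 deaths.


Mortality rate = 10 / 955 = 0.010471 ≈ 0.0105

0.0105


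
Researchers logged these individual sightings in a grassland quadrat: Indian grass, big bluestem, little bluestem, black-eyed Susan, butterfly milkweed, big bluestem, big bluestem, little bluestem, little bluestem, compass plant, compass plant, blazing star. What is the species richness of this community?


Total individuals logged = 12
Distinct species (count of individuals): Indian grass (1), big bluestem (3), little bluestem (3), black-eyed Susan (1), butterfly milkweed (1), compass plant (2), blazing star (1)
Species richness = number of distinct species = 7

7


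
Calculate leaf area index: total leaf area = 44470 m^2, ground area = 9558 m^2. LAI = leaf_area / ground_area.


LAI = 44470 / 9558 = 4.6526 ≈ 4.65

4.65


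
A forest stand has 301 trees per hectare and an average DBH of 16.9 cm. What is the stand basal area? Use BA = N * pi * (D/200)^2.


(D/200)^2 = (16.9/200)^2 = 0.0845^2 = 0.00714025
Individual BA = 3.141593 * 0.00714025 = 0.0224318 m^2
Stand BA = 301 * 0.0224318 = 6.75197 ≈ 6.75 m^2/ha

6.75 m^2/ha


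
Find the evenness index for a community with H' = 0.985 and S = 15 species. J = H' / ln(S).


ln(15) = 2.70805
J = H' / ln(S) = 0.985 / 2.70805 = 0.363730 ≈ 0.3637

0.3637


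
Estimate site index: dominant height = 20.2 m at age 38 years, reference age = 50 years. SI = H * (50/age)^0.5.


50/38 = 1.31579
(1.31579)^0.5 = 1.14708
SI = 20.2 * 1.14708 = 23.1710 ≈ 23.2 m

23.2 m


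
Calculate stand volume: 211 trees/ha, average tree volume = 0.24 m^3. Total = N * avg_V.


V_stand = 211 * 0.24 = 50.64 ≈ 50.6 m^3/ha

50.6 m^3/ha


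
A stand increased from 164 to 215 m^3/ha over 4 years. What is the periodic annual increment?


PAI = (V2 - V1) / period = (215 - 164) / 4 = 51 / 4 = 12.75 m^3/ha/yr

12.75 m^3/ha/yr


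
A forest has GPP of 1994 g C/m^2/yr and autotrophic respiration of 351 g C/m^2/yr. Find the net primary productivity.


NPP = GPP - Ra = 1994 - 351 = 1643 g C/m^2/yr

1643 g C/m^2/yr


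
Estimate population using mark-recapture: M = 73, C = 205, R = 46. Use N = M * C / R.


N = M * C / R = 73 * 205 / 46 = 14965 / 46 = 325.33 ≈ 325

325 individuals


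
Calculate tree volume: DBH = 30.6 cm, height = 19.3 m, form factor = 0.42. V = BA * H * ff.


(D/200)^2 = (30.6/200)^2 = 0.153^2 = 0.023409
BA = 3.141593 * 0.023409 = 0.0735416 m^2
V = 0.0735416 * 19.3 * 0.42 = 0.596128 ≈ 0.596 m^3

0.596 m^3


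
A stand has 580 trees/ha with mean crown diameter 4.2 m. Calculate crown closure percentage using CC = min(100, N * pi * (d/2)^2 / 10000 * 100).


(d/2)^2 = (4.2/2)^2 = 2.1^2 = 4.41
Crown area = 3.141593 * 4.41 = 13.8544 m^2
N * area / 10000 * 100 = 580 * 13.8544 / 10000 * 100 = 80.3555
CC = min(100, 80.3555) = 80.3555 ≈ 80.4%

80.4%


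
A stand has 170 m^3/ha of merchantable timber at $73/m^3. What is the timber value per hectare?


Value = 170 * 73 = $12410/ha

$12410/ha


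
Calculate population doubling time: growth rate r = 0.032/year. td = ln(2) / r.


td = ln(2) / 0.032 = 0.693147 / 0.032 = 21.6608 ≈ 21.7 years

21.7 years


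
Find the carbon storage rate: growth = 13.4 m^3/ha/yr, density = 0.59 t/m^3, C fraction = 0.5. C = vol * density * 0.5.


C = 13.4 * 0.59 * 0.5 = 3.953 ≈ 3.95 t C/ha/yr

3.95 t C/ha/yr


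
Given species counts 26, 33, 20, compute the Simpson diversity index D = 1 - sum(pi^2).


Total N = 26 + 33 + 20 = 79
Per-species terms:
  p = 26/79 = 0.329114; p^2 = 0.329114^2 = 0.108316
  p = 33/79 = 0.417722; p^2 = 0.417722^2 = 0.174492
  p = 20/79 = 0.253165; p^2 = 0.253165^2 = 0.064093
sum(p^2) = 0.108316 + 0.174492 + 0.064093 = 0.346901
D = 1 - 0.346901 = 0.653099 ≈ 0.6531

0.6531


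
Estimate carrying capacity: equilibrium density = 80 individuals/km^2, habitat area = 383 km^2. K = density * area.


K = 80 * 383 = 30640 individuals

30640 individuals


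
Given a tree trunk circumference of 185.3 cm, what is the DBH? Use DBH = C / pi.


DBH = C / pi = 185.3 / 3.141593 = 58.9828 ≈ 58.98 cm

58.98 cm


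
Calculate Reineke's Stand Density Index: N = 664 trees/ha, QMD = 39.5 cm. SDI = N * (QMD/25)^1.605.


QMD/25 = 39.5/25 = 1.58
(1.58)^1.605 = exp(1.605 * ln(1.58)) = exp(1.605 * 0.457425) = exp(0.734167) = 2.08375
SDI = 664 * 2.08375 = 1383.61 ≈ 1384

1384


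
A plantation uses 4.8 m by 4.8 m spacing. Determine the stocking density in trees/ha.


N = 10000 / 4.8^2 = 10000 / 23.04 = 434.028 ≈ 434 trees/ha

434 trees/ha


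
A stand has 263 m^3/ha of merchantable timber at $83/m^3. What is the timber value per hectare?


Value = 263 * 83 = $21829/ha

$21829/ha


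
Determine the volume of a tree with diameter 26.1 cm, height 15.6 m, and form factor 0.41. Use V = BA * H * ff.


(D/200)^2 = (26.1/200)^2 = 0.1305^2 = 0.01703025
BA = 3.141593 * 0.01703025 = 0.0535021 m^2
V = 0.0535021 * 15.6 * 0.41 = 0.342199 ≈ 0.342 m^3

0.342 m^3


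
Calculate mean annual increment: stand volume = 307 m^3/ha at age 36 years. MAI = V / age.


MAI = 307 / 36 = 8.5278 ≈ 8.53 m^3/ha/yr

8.53 m^3/ha/yr


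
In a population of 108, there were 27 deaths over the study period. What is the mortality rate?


Mortality rate = 27 / 108 = 0.2500

0.2500


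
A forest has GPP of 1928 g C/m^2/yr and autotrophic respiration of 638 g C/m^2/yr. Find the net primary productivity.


NPP = GPP - Ra = 1928 - 638 = 1290 g C/m^2/yr

1290 g C/m^2/yr


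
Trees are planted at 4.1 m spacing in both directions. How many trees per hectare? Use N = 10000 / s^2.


N = 10000 / 4.1^2 = 10000 / 16.81 = 594.884 ≈ 595 trees/ha

595 trees/ha


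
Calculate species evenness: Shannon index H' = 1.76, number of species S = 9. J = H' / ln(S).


ln(9) = 2.19722
J = H' / ln(S) = 1.76 / 2.19722 = 0.801012 ≈ 0.8010

0.8010


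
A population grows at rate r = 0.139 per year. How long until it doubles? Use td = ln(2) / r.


td = ln(2) / 0.139 = 0.693147 / 0.139 = 4.98667 ≈ 5.0 years

5.0 years


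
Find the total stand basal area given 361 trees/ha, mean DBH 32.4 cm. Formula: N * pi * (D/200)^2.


(D/200)^2 = (32.4/200)^2 = 0.162^2 = 0.026244
Individual BA = 3.141593 * 0.026244 = 0.0824480 m^2
Stand BA = 361 * 0.0824480 = 29.7637 ≈ 29.76 m^2/ha

29.76 m^2/ha


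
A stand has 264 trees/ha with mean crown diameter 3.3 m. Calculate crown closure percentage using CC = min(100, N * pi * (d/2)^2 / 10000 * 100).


(d/2)^2 = (3.3/2)^2 = 1.65^2 = 2.7225
Crown area = 3.141593 * 2.7225 = 8.55299 m^2
N * area / 10000 * 100 = 264 * 8.55299 / 10000 * 100 = 22.5799
CC = min(100, 22.5799) = 22.5799 ≈ 22.6%

22.6%
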